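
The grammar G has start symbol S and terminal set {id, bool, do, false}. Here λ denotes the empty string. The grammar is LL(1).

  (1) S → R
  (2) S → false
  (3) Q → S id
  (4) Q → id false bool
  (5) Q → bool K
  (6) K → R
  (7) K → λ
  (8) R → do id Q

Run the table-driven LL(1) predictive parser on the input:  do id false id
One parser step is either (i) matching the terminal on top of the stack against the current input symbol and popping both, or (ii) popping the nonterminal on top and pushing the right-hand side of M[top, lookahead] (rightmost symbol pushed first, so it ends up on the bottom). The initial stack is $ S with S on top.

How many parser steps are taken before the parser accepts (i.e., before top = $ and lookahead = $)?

     Stack       Input             Action
  1  $ S         do id false id $  expand S → R
  2  $ R         do id false id $  expand R → do id Q
  3  $ Q id do   do id false id $  match do
  4  $ Q id      id false id $     match id
  5  $ Q         false id $        expand Q → S id
  6  $ id S      false id $        expand S → false
  7  $ id false  false id $        match false
  8  $ id        id $              match id
Accept reached after 8 steps.

8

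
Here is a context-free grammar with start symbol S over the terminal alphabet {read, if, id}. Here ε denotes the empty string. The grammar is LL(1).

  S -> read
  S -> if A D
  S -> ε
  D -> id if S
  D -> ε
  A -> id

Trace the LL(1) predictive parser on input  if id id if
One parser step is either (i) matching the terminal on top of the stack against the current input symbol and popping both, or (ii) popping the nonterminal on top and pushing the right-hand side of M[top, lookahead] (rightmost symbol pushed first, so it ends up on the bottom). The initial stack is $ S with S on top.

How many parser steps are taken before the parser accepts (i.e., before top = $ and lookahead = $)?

8

step 1: stack=$ S  input=if id id if $  — expand S -> if A D
step 2: stack=$ D A if  input=if id id if $  — match if
step 3: stack=$ D A  input=id id if $  — expand A -> id
step 4: stack=$ D id  input=id id if $  — match id
step 5: stack=$ D  input=id if $  — expand D -> id if S
step 6: stack=$ S if id  input=id if $  — match id
step 7: stack=$ S if  input=if $  — match if
step 8: stack=$ S  input=$  — expand S -> ε
Accept reached after 8 steps.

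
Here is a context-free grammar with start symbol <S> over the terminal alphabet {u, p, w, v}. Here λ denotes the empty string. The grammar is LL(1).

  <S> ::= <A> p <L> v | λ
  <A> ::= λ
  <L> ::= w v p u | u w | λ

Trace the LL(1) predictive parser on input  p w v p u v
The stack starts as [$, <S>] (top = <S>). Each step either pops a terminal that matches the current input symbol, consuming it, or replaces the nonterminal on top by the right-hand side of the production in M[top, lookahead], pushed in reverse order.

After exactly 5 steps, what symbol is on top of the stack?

     Stack          Input          Action
  1  $ <S>          p w v p u v $  expand <S> ::= <A> p <L> v
  2  $ v <L> p <A>  p w v p u v $  expand <A> ::= λ
  3  $ v <L> p      p w v p u v $  match p
  4  $ v <L>        w v p u v $    expand <L> ::= w v p u
  5  $ v u p v w    w v p u v $    match w
Stack after step 5: $ v u p v (top = v).

v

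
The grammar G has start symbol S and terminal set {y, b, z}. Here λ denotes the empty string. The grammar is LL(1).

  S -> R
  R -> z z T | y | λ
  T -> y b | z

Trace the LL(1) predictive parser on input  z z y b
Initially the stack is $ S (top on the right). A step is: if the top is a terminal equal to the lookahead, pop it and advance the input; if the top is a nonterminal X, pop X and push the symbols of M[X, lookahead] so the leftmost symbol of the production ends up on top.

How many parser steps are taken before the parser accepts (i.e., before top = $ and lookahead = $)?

7

step 1: stack=$ S  input=z z y b $  — expand S -> R
step 2: stack=$ R  input=z z y b $  — expand R -> z z T
step 3: stack=$ T z z  input=z z y b $  — match z
step 4: stack=$ T z  input=z y b $  — match z
step 5: stack=$ T  input=y b $  — expand T -> y b
step 6: stack=$ b y  input=y b $  — match y
step 7: stack=$ b  input=b $  — match b
Accept reached after 7 steps.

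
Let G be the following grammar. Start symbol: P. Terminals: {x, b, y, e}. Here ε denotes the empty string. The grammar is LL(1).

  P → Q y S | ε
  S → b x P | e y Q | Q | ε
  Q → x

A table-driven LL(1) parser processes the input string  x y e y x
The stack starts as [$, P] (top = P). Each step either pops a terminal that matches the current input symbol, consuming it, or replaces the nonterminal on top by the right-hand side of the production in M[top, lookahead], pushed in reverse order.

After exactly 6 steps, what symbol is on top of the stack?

     Stack    Input        Action
  1  $ P      x y e y x $  expand P → Q y S
  2  $ S y Q  x y e y x $  expand Q → x
  3  $ S y x  x y e y x $  match x
  4  $ S y    y e y x $    match y
  5  $ S      e y x $      expand S → e y Q
  6  $ Q y e  e y x $      match e
Stack after step 6: $ Q y (top = y).

y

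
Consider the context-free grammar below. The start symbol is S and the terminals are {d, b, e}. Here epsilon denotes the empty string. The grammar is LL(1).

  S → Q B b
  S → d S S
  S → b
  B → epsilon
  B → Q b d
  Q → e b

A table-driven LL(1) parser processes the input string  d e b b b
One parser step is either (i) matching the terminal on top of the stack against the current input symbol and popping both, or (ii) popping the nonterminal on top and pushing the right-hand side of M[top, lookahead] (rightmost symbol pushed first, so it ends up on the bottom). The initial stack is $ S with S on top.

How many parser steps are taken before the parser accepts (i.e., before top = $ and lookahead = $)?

10

      Stack        Input        Action
   1  $ S          d e b b b $  expand S → d S S
   2  $ S S d      d e b b b $  match d
   3  $ S S        e b b b $    expand S → Q B b
   4  $ S b B Q    e b b b $    expand Q → e b
   5  $ S b B b e  e b b b $    match e
   6  $ S b B b    b b b $      match b
   7  $ S b B      b b $        expand B → epsilon
   8  $ S b        b b $        match b
   9  $ S          b $          expand S → b
  10  $ b          b $          match b
Accept reached after 10 steps.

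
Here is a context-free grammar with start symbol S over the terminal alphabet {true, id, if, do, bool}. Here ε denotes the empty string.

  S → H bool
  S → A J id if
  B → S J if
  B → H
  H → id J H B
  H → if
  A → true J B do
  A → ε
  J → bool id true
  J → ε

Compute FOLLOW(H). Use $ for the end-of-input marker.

{bool, do, id, if, true}

FIRST(H): from H→id J H B we get {id}; from H→if we get {if}. So FIRST(H) = {id, if}.
FIRST(A): from A→true J B do we get {true}; from A→ε we get {ε}. So FIRST(A) = {ε, true}.
FIRST(J): from J→bool id true we get {bool}; from J→ε we get {ε}. So FIRST(J) = {ε, bool}.
FIRST(S): from S→H bool we get {id, if}; from S→A J id if we get {bool, id, true}. So FIRST(S) = {bool, id, if, true}.
FIRST(B): from B→S J if we get {bool, id, if, true}; from B→H we get {id, if}. So FIRST(B) = {bool, id, if, true}.
FOLLOW(S) includes $ since S is the start symbol.
FOLLOW(S): in B→S J if, S is followed by J if with FIRST {bool, if}. Thus FOLLOW(S) = {$, bool, if}.
FOLLOW(A): in S→A J id if, A is followed by J id if with FIRST {bool, id}. Thus FOLLOW(A) = {bool, id}.
FOLLOW(J): in S→A J id if, J is followed by id if with FIRST {id}; in B→S J if, J is followed by if with FIRST {if}; in H→id J H B, J is followed by H B with FIRST {id, if}; in A→true J B do, J is followed by B do with FIRST {bool, id, if, true}. Thus FOLLOW(J) = {bool, id, if, true}.
FOLLOW(B): in H→id J H B, the suffix after B is empty, so FOLLOW(B) ⊇ FOLLOW(H) = {bool, do, id, if, true}; in A→true J B do, B is followed by do with FIRST {do}. Thus FOLLOW(B) = {bool, do, id, if, true}.
FOLLOW(H): in S→H bool, H is followed by bool with FIRST {bool}; in B→H, the suffix after H is empty, so FOLLOW(H) ⊇ FOLLOW(B) = {bool, do, id, if, true}; in H→id J H B, H is followed by B with FIRST {bool, id, if, true}. Thus FOLLOW(H) = {bool, do, id, if, true}.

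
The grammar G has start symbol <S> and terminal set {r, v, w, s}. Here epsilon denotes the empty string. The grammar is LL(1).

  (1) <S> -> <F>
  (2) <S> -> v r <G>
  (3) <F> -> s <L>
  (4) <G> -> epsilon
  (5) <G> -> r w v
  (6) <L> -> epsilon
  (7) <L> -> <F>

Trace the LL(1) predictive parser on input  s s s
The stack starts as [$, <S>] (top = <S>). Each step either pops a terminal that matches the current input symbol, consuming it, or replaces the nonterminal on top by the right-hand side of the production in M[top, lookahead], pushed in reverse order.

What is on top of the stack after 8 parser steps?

     Stack    Input    Action
  1  $ <S>    s s s $  expand <S> -> <F>
  2  $ <F>    s s s $  expand <F> -> s <L>
  3  $ <L> s  s s s $  match s
  4  $ <L>    s s $    expand <L> -> <F>
  5  $ <F>    s s $    expand <F> -> s <L>
  6  $ <L> s  s s $    match s
  7  $ <L>    s $      expand <L> -> <F>
  8  $ <F>    s $      expand <F> -> s <L>
Stack after step 8: $ <L> s (top = s).

s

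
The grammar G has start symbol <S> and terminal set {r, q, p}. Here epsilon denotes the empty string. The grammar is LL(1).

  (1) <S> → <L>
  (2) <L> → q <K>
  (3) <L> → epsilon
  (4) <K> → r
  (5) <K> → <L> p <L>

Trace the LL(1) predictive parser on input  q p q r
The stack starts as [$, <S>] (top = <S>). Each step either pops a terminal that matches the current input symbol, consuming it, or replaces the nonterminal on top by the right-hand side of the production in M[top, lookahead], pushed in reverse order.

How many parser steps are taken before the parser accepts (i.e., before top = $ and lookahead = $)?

10

step 1: stack=$ <S>  input=q p q r $  — expand <S> → <L>
step 2: stack=$ <L>  input=q p q r $  — expand <L> → q <K>
step 3: stack=$ <K> q  input=q p q r $  — match q
step 4: stack=$ <K>  input=p q r $  — expand <K> → <L> p <L>
step 5: stack=$ <L> p <L>  input=p q r $  — expand <L> → epsilon
step 6: stack=$ <L> p  input=p q r $  — match p
step 7: stack=$ <L>  input=q r $  — expand <L> → q <K>
step 8: stack=$ <K> q  input=q r $  — match q
step 9: stack=$ <K>  input=r $  — expand <K> → r
step 10: stack=$ r  input=r $  — match r
Accept reached after 10 steps.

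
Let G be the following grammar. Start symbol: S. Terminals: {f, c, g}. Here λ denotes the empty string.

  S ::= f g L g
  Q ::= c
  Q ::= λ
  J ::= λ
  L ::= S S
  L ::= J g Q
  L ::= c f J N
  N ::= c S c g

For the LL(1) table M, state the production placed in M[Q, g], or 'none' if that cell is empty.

FIRST(S): from S::=f g L g we get {f}. So FIRST(S) = {f}.
FIRST(Q): from Q::=c we get {c}; from Q::=λ we get {λ}. So FIRST(Q) = {λ, c}.
FIRST(J): from J::=λ we get {λ}. So FIRST(J) = {λ}.
FIRST(N): from N::=c S c g we get {c}. So FIRST(N) = {c}.
FIRST(L): from L::=S S we get {f}; from L::=J g Q we get {g}; from L::=c f J N we get {c}. So FIRST(L) = {c, f, g}.
FOLLOW(S) includes $ since S is the start symbol.
FOLLOW(L): in S::=f g L g, L is followed by g with FIRST {g}. Thus FOLLOW(L) = {g}.
FOLLOW(Q): in L::=J g Q, the suffix after Q is empty, so FOLLOW(Q) ⊇ FOLLOW(L) = {g}. Thus FOLLOW(Q) = {g}.
For Q ::= c: FIRST(c) = {c}, so it goes in M[Q, t] for t ∈ {c}.
For Q ::= λ: FIRST(λ) = {λ}, so it goes in M[Q, t] for t ∈ {}; since λ ∈ FIRST, also for every t ∈ FOLLOW(Q) = {g}.

Q ::= λ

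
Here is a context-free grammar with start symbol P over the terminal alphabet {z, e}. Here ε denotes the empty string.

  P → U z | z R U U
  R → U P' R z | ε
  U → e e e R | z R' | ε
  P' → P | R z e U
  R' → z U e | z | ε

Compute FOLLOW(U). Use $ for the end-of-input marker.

FIRST(U) = {ε, e, z}
FIRST(R') = {ε, z}
FIRST(P) = {e, z}  (via U z)
FIRST(R) = {ε, e, z}  (via U P' R z)
FIRST(P') = {e, z}  (via P, R z e U)
FOLLOW(P) includes $ since P is the start symbol.
FOLLOW(P'): in R→U P' R z, P' is followed by R z with FIRST {e, z}. Thus FOLLOW(P') = {e, z}.
FOLLOW(P): in P'→P, the suffix after P is empty, so FOLLOW(P) ⊇ FOLLOW(P') = {e, z}. Thus FOLLOW(P) = {$, e, z}.
FOLLOW(U): in P→U z, U is followed by z with FIRST {z}; in P→z R U U (occurrence 1), U is followed by U with FIRST {ε, e, z}; in P→z R U U (occurrence 1), the suffix after U is nullable, so FOLLOW(U) ⊇ FOLLOW(P) = {$, e, z}; in P→z R U U (occurrence 2), the suffix after U is empty, so FOLLOW(U) ⊇ FOLLOW(P) = {$, e, z}; in R→U P' R z, U is followed by P' R z with FIRST {e, z}; in P'→R z e U, the suffix after U is empty, so FOLLOW(U) ⊇ FOLLOW(P') = {e, z}; in R'→z U e, U is followed by e with FIRST {e}. Thus FOLLOW(U) = {$, e, z}.
FOLLOW(R): in P→z R U U, R is followed by U U with FIRST {ε, e, z}; in P→z R U U, the suffix after R is nullable, so FOLLOW(R) ⊇ FOLLOW(P) = {$, e, z}; in R→U P' R z, R is followed by z with FIRST {z}; in U→e e e R, the suffix after R is empty, so FOLLOW(R) ⊇ FOLLOW(U) = {$, e, z}; in P'→R z e U, R is followed by z e U with FIRST {z}. Thus FOLLOW(R) = {$, e, z}.
FOLLOW(R'): in U→z R', the suffix after R' is empty, so FOLLOW(R') ⊇ FOLLOW(U) = {$, e, z}. Thus FOLLOW(R') = {$, e, z}.

{$, e, z}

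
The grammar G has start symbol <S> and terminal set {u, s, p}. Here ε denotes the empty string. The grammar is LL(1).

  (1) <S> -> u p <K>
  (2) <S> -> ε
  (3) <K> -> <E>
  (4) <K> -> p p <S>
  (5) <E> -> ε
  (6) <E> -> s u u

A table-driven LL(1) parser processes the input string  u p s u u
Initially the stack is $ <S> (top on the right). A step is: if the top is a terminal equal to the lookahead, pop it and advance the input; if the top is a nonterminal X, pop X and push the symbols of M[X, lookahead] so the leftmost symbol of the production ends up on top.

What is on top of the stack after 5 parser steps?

s

step 1: stack=$ <S>  input=u p s u u $  — expand <S> -> u p <K>
step 2: stack=$ <K> p u  input=u p s u u $  — match u
step 3: stack=$ <K> p  input=p s u u $  — match p
step 4: stack=$ <K>  input=s u u $  — expand <K> -> <E>
step 5: stack=$ <E>  input=s u u $  — expand <E> -> s u u
Stack after step 5: $ u u s (top = s).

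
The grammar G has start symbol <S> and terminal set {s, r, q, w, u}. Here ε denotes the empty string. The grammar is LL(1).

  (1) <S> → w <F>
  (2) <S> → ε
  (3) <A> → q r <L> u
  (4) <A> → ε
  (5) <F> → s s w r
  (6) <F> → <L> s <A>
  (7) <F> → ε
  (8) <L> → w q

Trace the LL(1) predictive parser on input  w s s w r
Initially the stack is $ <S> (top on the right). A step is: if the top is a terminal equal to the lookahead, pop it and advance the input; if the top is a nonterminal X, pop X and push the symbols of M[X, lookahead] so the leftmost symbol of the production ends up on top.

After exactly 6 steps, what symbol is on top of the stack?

r

     Stack      Input        Action
  1  $ <S>      w s s w r $  expand <S> → w <F>
  2  $ <F> w    w s s w r $  match w
  3  $ <F>      s s w r $    expand <F> → s s w r
  4  $ r w s s  s s w r $    match s
  5  $ r w s    s w r $      match s
  6  $ r w      w r $        match w
Stack after step 6: $ r (top = r).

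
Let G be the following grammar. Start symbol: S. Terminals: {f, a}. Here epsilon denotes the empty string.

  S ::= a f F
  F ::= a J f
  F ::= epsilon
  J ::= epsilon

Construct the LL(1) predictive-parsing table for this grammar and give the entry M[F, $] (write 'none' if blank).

F ::= epsilon

FIRST(S) = {a}
FIRST(F) = {epsilon, a}
FIRST(J) = {epsilon}
FOLLOW(S) includes $ since S is the start symbol.
FOLLOW(S): S appears on no right-hand side. Thus FOLLOW(S) = {$}.
FOLLOW(F): in S::=a f F, the suffix after F is empty, so FOLLOW(F) ⊇ FOLLOW(S) = {$}. Thus FOLLOW(F) = {$}.
For F ::= a J f: FIRST(a J f) = {a}, so it goes in M[F, t] for t ∈ {a}.
For F ::= epsilon: FIRST(epsilon) = {epsilon}, so it goes in M[F, t] for t ∈ {}; since epsilon ∈ FIRST, also for every t ∈ FOLLOW(F) = {$}.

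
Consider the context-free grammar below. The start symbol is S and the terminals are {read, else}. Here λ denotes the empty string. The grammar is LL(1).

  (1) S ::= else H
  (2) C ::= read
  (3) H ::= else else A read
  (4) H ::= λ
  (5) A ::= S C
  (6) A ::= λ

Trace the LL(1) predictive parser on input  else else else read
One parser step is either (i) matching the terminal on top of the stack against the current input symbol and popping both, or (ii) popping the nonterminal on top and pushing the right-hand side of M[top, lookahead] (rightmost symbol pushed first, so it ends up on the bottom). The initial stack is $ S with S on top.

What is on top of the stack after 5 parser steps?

     Stack               Input                  Action
  1  $ S                 else else else read $  expand S ::= else H
  2  $ H else            else else else read $  match else
  3  $ H                 else else read $       expand H ::= else else A read
  4  $ read A else else  else else read $       match else
  5  $ read A else       else read $            match else
Stack after step 5: $ read A (top = A).

A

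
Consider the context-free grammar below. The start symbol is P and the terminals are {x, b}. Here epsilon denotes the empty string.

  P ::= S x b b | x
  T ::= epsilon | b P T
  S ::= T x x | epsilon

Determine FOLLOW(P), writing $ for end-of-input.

{$, b, x}

FIRST(T): from T::=epsilon we get {epsilon}; from T::=b P T we get {b}. So FIRST(T) = {epsilon, b}.
FIRST(S): from S::=T x x we get {b, x}; from S::=epsilon we get {epsilon}. So FIRST(S) = {epsilon, b, x}.
FIRST(P): from P::=S x b b we get {b, x}; from P::=x we get {x}. So FIRST(P) = {b, x}.
FOLLOW(P) includes $ since P is the start symbol.
FOLLOW(T): in T::=b P T, the suffix after T is empty (adds nothing new); in S::=T x x, T is followed by x x with FIRST {x}. Thus FOLLOW(T) = {x}.
FOLLOW(P): in T::=b P T, P is followed by T with FIRST {epsilon, b}; in T::=b P T, the suffix after P is nullable, so FOLLOW(P) ⊇ FOLLOW(T) = {x}. Thus FOLLOW(P) = {$, b, x}.
FOLLOW(S): in P::=S x b b, S is followed by x b b with FIRST {x}. Thus FOLLOW(S) = {x}.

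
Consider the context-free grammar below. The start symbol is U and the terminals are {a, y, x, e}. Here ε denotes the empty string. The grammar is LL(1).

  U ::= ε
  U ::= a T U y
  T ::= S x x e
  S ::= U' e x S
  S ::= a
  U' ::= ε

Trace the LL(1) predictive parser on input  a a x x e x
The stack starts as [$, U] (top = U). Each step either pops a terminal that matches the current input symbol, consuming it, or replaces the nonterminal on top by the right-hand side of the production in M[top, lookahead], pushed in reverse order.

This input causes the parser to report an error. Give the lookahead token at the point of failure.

     Stack          Input          Action
  1  $ U            a a x x e x $  expand U ::= a T U y
  2  $ y U T a      a a x x e x $  match a
  3  $ y U T        a x x e x $    expand T ::= S x x e
  4  $ y U e x x S  a x x e x $    expand S ::= a
  5  $ y U e x x a  a x x e x $    match a
  6  $ y U e x x    x x e x $      match x
  7  $ y U e x      x e x $        match x
  8  $ y U e        e x $          match e
  9  $ y U          x $            error: M[U, x] is empty

x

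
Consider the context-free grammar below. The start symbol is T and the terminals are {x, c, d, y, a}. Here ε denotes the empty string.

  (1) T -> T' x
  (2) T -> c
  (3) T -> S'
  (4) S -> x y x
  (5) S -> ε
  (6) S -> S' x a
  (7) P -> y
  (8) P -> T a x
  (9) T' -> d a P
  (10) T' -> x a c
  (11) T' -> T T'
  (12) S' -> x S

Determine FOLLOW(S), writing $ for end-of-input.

{$, a, c, d, x}

FIRST(S'): from S'->x S we get {x}. So FIRST(S') = {x}.
FIRST(S): from S->x y x we get {x}; from S->ε we get {ε}; from S->S' x a we get {x}. So FIRST(S) = {ε, x}.
FIRST(T): from T->T' x we get {c, d, x}; from T->c we get {c}; from T->S' we get {x}. So FIRST(T) = {c, d, x}.
FIRST(P): from P->y we get {y}; from P->T a x we get {c, d, x}. So FIRST(P) = {c, d, x, y}.
FIRST(T'): from T'->d a P we get {d}; from T'->x a c we get {x}; from T'->T T' we get {c, d, x}. So FIRST(T') = {c, d, x}.
FOLLOW(T) includes $ since T is the start symbol.
FOLLOW(T): in P->T a x, T is followed by a x with FIRST {a}; in T'->T T', T is followed by T' with FIRST {c, d, x}. Thus FOLLOW(T) = {$, a, c, d, x}.
FOLLOW(T'): in T->T' x, T' is followed by x with FIRST {x}; in T'->T T', the suffix after T' is empty (adds nothing new). Thus FOLLOW(T') = {x}.
FOLLOW(P): in T'->d a P, the suffix after P is empty, so FOLLOW(P) ⊇ FOLLOW(T') = {x}. Thus FOLLOW(P) = {x}.
FOLLOW(S'): in T->S', the suffix after S' is empty, so FOLLOW(S') ⊇ FOLLOW(T) = {$, a, c, d, x}; in S->S' x a, S' is followed by x a with FIRST {x}. Thus FOLLOW(S') = {$, a, c, d, x}.
FOLLOW(S): in S'->x S, the suffix after S is empty, so FOLLOW(S) ⊇ FOLLOW(S') = {$, a, c, d, x}. Thus FOLLOW(S) = {$, a, c, d, x}.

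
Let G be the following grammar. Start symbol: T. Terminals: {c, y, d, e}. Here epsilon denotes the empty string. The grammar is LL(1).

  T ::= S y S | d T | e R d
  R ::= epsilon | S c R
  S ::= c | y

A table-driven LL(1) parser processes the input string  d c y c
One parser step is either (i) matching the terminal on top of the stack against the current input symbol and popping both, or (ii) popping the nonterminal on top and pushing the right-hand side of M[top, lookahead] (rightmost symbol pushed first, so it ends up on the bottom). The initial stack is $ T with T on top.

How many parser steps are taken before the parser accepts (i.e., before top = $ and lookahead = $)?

8

     Stack    Input      Action
  1  $ T      d c y c $  expand T ::= d T
  2  $ T d    d c y c $  match d
  3  $ T      c y c $    expand T ::= S y S
  4  $ S y S  c y c $    expand S ::= c
  5  $ S y c  c y c $    match c
  6  $ S y    y c $      match y
  7  $ S      c $        expand S ::= c
  8  $ c      c $        match c
Accept reached after 8 steps.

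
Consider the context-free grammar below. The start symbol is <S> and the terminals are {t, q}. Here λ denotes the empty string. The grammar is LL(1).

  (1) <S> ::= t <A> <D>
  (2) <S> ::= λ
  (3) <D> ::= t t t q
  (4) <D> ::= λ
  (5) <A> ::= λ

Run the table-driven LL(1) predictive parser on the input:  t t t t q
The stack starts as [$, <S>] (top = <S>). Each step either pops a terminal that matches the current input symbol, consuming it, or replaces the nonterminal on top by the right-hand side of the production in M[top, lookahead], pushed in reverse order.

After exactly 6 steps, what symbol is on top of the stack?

t

step 1: stack=$ <S>  input=t t t t q $  — expand <S> ::= t <A> <D>
step 2: stack=$ <D> <A> t  input=t t t t q $  — match t
step 3: stack=$ <D> <A>  input=t t t q $  — expand <A> ::= λ
step 4: stack=$ <D>  input=t t t q $  — expand <D> ::= t t t q
step 5: stack=$ q t t t  input=t t t q $  — match t
step 6: stack=$ q t t  input=t t q $  — match t
Stack after step 6: $ q t (top = t).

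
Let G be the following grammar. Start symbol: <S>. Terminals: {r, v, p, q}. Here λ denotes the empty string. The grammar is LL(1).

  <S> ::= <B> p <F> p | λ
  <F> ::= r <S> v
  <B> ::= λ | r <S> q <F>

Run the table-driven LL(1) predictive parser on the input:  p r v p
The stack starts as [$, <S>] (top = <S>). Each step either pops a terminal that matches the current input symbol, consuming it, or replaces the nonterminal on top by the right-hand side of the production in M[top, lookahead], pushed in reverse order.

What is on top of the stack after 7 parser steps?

     Stack          Input      Action
  1  $ <S>          p r v p $  expand <S> ::= <B> p <F> p
  2  $ p <F> p <B>  p r v p $  expand <B> ::= λ
  3  $ p <F> p      p r v p $  match p
  4  $ p <F>        r v p $    expand <F> ::= r <S> v
  5  $ p v <S> r    r v p $    match r
  6  $ p v <S>      v p $      expand <S> ::= λ
  7  $ p v          v p $      match v
Stack after step 7: $ p (top = p).

p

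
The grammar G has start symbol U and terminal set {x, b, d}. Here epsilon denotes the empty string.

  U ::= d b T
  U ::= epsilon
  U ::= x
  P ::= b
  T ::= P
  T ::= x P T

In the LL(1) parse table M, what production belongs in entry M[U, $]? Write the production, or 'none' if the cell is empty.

FIRST(U) = {epsilon, d, x}
FIRST(P) = {b}
FIRST(T) = {b, x}  (via P)
FOLLOW(U) includes $ since U is the start symbol.
FOLLOW(U): U appears on no right-hand side. Thus FOLLOW(U) = {$}.
For U ::= d b T: FIRST(d b T) = {d}, so it goes in M[U, t] for t ∈ {d}.
For U ::= epsilon: FIRST(epsilon) = {epsilon}, so it goes in M[U, t] for t ∈ {}; since epsilon ∈ FIRST, also for every t ∈ FOLLOW(U) = {$}.
For U ::= x: FIRST(x) = {x}, so it goes in M[U, t] for t ∈ {x}.

U ::= epsilon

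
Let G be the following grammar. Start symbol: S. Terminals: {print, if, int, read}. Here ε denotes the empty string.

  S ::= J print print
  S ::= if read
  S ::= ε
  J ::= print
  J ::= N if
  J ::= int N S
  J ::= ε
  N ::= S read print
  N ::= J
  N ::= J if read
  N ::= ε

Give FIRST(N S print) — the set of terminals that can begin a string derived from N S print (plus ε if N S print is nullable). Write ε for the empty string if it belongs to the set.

FIRST(S) = {ε, if, int, print, read}  (via J print print)
FIRST(J) = {ε, if, int, print, read}  (via N if)
FIRST(N) = {ε, if, int, print, read}  (via S read print, J, J if read)
FIRST(N S print): take FIRST of each symbol in turn, carrying on past any symbol whose FIRST contains ε; result {if, int, print, read}.

{if, int, print, read}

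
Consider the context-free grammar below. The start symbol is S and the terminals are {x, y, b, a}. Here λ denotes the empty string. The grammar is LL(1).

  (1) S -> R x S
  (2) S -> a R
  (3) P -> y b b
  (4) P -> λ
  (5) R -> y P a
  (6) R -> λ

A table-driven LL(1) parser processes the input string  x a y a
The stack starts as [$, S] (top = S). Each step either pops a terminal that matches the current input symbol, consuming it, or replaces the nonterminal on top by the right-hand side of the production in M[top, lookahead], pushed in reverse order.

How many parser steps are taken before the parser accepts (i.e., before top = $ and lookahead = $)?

step 1: stack=$ S  input=x a y a $  — expand S -> R x S
step 2: stack=$ S x R  input=x a y a $  — expand R -> λ
step 3: stack=$ S x  input=x a y a $  — match x
step 4: stack=$ S  input=a y a $  — expand S -> a R
step 5: stack=$ R a  input=a y a $  — match a
step 6: stack=$ R  input=y a $  — expand R -> y P a
step 7: stack=$ a P y  input=y a $  — match y
step 8: stack=$ a P  input=a $  — expand P -> λ
step 9: stack=$ a  input=a $  — match a
Accept reached after 9 steps.

9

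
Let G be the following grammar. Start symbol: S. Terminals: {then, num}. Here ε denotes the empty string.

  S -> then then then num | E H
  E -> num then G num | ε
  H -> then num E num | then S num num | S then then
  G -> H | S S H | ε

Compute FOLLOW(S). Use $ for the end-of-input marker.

{$, num, then}

FIRST(E): from E->num then G num we get {num}; from E->ε we get {ε}. So FIRST(E) = {ε, num}.
FIRST(S): from S->then then then num we get {then}; from S->E H we get {num, then}. So FIRST(S) = {num, then}.
FIRST(H): from H->then num E num we get {then}; from H->then S num num we get {then}; from H->S then then we get {num, then}. So FIRST(H) = {num, then}.
FIRST(G): from G->H we get {num, then}; from G->S S H we get {num, then}; from G->ε we get {ε}. So FIRST(G) = {ε, num, then}.
FOLLOW(S) includes $ since S is the start symbol.
FOLLOW(S): in H->then S num num, S is followed by num num with FIRST {num}; in H->S then then, S is followed by then then with FIRST {then}; in G->S S H (occurrence 1), S is followed by S H with FIRST {num, then}; in G->S S H (occurrence 2), S is followed by H with FIRST {num, then}. Thus FOLLOW(S) = {$, num, then}.
FOLLOW(E): in S->E H, E is followed by H with FIRST {num, then}; in H->then num E num, E is followed by num with FIRST {num}. Thus FOLLOW(E) = {num, then}.
FOLLOW(G): in E->num then G num, G is followed by num with FIRST {num}. Thus FOLLOW(G) = {num}.
FOLLOW(H): in S->E H, the suffix after H is empty, so FOLLOW(H) ⊇ FOLLOW(S) = {$, num, then}; in G->H, the suffix after H is empty, so FOLLOW(H) ⊇ FOLLOW(G) = {num}; in G->S S H, the suffix after H is empty, so FOLLOW(H) ⊇ FOLLOW(G) = {num}. Thus FOLLOW(H) = {$, num, then}.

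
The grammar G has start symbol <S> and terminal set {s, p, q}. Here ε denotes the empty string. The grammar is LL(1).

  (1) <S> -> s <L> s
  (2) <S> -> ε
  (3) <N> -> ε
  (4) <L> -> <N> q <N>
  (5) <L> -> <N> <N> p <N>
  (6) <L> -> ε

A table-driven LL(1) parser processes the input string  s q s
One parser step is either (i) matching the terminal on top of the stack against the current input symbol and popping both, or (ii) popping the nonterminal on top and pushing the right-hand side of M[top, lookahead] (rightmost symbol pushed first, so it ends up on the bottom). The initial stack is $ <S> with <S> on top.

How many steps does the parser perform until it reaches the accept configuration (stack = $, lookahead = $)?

     Stack          Input    Action
  1  $ <S>          s q s $  expand <S> -> s <L> s
  2  $ s <L> s      s q s $  match s
  3  $ s <L>        q s $    expand <L> -> <N> q <N>
  4  $ s <N> q <N>  q s $    expand <N> -> ε
  5  $ s <N> q      q s $    match q
  6  $ s <N>        s $      expand <N> -> ε
  7  $ s            s $      match s
Accept reached after 7 steps.

7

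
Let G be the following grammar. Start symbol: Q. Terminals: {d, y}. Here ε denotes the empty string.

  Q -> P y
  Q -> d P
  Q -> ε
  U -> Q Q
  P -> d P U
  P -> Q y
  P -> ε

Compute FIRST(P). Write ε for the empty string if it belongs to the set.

FIRST(Q) = {ε, d, y}  (via P y)
FIRST(U) = {ε, d, y}  (via Q Q)
FIRST(P) = {ε, d, y}  (via Q y)

{ε, d, y}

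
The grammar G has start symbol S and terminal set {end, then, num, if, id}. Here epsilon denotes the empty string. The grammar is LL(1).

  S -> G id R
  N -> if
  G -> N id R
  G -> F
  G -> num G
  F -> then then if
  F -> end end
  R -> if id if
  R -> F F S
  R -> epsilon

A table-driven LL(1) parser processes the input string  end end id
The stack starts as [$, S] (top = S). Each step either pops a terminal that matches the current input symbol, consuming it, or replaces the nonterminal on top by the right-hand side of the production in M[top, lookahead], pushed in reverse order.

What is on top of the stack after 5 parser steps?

step 1: stack=$ S  input=end end id $  — expand S -> G id R
step 2: stack=$ R id G  input=end end id $  — expand G -> F
step 3: stack=$ R id F  input=end end id $  — expand F -> end end
step 4: stack=$ R id end end  input=end end id $  — match end
step 5: stack=$ R id end  input=end id $  — match end
Stack after step 5: $ R id (top = id).

id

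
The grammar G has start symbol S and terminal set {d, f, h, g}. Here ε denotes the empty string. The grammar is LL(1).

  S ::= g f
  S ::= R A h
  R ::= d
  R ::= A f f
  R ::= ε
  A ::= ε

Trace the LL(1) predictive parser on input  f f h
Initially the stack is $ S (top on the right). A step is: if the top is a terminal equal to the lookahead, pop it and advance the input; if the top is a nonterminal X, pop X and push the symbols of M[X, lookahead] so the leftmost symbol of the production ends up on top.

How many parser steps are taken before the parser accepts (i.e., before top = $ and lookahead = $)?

7

     Stack        Input    Action
  1  $ S          f f h $  expand S ::= R A h
  2  $ h A R      f f h $  expand R ::= A f f
  3  $ h A f f A  f f h $  expand A ::= ε
  4  $ h A f f    f f h $  match f
  5  $ h A f      f h $    match f
  6  $ h A        h $      expand A ::= ε
  7  $ h          h $      match h
Accept reached after 7 steps.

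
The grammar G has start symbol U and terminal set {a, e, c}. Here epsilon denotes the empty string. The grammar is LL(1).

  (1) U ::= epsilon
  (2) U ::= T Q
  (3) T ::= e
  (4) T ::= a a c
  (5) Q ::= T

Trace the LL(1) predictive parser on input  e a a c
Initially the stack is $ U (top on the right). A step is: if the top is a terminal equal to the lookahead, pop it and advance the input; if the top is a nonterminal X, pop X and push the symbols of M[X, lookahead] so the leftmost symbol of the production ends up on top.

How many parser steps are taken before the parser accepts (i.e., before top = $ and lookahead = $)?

8

     Stack    Input      Action
  1  $ U      e a a c $  expand U ::= T Q
  2  $ Q T    e a a c $  expand T ::= e
  3  $ Q e    e a a c $  match e
  4  $ Q      a a c $    expand Q ::= T
  5  $ T      a a c $    expand T ::= a a c
  6  $ c a a  a a c $    match a
  7  $ c a    a c $      match a
  8  $ c      c $        match c
Accept reached after 8 steps.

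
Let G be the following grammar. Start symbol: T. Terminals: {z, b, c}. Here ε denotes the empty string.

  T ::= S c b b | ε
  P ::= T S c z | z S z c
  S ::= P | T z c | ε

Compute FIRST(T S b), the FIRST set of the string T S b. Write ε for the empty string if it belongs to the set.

FIRST(T) = {ε, c, z}  (via S c b b)
FIRST(P) = {c, z}  (via T S c z)
FIRST(S) = {ε, c, z}  (via P, T z c)
FIRST(T S b): take FIRST of each symbol in turn, carrying on past any symbol whose FIRST contains ε; result {b, c, z}.

{b, c, z}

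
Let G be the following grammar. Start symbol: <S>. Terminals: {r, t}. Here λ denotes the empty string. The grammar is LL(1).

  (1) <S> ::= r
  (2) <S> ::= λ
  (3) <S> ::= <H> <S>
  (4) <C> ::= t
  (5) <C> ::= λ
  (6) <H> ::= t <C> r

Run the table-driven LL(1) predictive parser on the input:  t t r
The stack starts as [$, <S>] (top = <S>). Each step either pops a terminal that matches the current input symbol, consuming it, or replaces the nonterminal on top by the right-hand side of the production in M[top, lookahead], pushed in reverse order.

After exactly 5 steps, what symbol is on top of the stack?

r

     Stack          Input    Action
  1  $ <S>          t t r $  expand <S> ::= <H> <S>
  2  $ <S> <H>      t t r $  expand <H> ::= t <C> r
  3  $ <S> r <C> t  t t r $  match t
  4  $ <S> r <C>    t r $    expand <C> ::= t
  5  $ <S> r t      t r $    match t
Stack after step 5: $ <S> r (top = r).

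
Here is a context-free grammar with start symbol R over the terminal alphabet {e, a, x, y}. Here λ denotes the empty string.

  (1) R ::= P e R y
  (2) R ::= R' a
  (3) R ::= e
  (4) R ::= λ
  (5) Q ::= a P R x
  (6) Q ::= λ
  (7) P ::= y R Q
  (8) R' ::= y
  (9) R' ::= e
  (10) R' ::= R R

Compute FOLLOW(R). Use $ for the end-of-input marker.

FIRST(Q): from Q::=a P R x we get {a}; from Q::=λ we get {λ}. So FIRST(Q) = {λ, a}.
FIRST(P): from P::=y R Q we get {y}. So FIRST(P) = {y}.
FIRST(R): from R::=P e R y we get {y}; from R::=R' a we get {a, e, y}; from R::=e we get {e}; from R::=λ we get {λ}. So FIRST(R) = {λ, a, e, y}.
FIRST(R'): from R'::=y we get {y}; from R'::=e we get {e}; from R'::=R R we get {λ, a, e, y}. So FIRST(R') = {λ, a, e, y}.
FOLLOW(R) includes $ since R is the start symbol.
FOLLOW(P): in R::=P e R y, P is followed by e R y with FIRST {e}; in Q::=a P R x, P is followed by R x with FIRST {a, e, x, y}. Thus FOLLOW(P) = {a, e, x, y}.
FOLLOW(Q): in P::=y R Q, the suffix after Q is empty, so FOLLOW(Q) ⊇ FOLLOW(P) = {a, e, x, y}. Thus FOLLOW(Q) = {a, e, x, y}.
FOLLOW(R'): in R::=R' a, R' is followed by a with FIRST {a}. Thus FOLLOW(R') = {a}.
FOLLOW(R): in R::=P e R y, R is followed by y with FIRST {y}; in Q::=a P R x, R is followed by x with FIRST {x}; in P::=y R Q, R is followed by Q with FIRST {λ, a}; in P::=y R Q, the suffix after R is nullable, so FOLLOW(R) ⊇ FOLLOW(P) = {a, e, x, y}; in R'::=R R (occurrence 1), R is followed by R with FIRST {λ, a, e, y}; in R'::=R R (occurrence 1), the suffix after R is nullable, so FOLLOW(R) ⊇ FOLLOW(R') = {a}; in R'::=R R (occurrence 2), the suffix after R is empty, so FOLLOW(R) ⊇ FOLLOW(R') = {a}. Thus FOLLOW(R) = {$, a, e, x, y}.

{$, a, e, x, y}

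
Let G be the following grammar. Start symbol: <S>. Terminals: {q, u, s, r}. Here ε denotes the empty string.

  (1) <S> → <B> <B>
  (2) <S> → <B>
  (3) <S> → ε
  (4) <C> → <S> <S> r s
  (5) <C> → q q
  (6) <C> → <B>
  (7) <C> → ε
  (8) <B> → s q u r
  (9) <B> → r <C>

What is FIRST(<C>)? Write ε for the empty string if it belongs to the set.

FIRST(<B>): from <B>→s q u r we get {s}; from <B>→r <C> we get {r}. So FIRST(<B>) = {r, s}.
FIRST(<S>): from <S>→<B> <B> we get {r, s}; from <S>→<B> we get {r, s}; from <S>→ε we get {ε}. So FIRST(<S>) = {ε, r, s}.
FIRST(<C>): from <C>→<S> <S> r s we get {r, s}; from <C>→q q we get {q}; from <C>→<B> we get {r, s}; from <C>→ε we get {ε}. So FIRST(<C>) = {ε, q, r, s}.

{ε, q, r, s}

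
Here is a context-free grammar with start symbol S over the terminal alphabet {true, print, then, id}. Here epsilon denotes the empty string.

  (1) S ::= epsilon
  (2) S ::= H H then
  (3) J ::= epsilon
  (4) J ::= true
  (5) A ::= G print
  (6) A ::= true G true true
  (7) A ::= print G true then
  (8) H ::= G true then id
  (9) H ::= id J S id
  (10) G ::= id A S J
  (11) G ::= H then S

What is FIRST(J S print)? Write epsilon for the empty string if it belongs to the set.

FIRST(J): from J::=epsilon we get {epsilon}; from J::=true we get {true}. So FIRST(J) = {epsilon, true}.
FIRST(S): from S::=epsilon we get {epsilon}; from S::=H H then we get {id}. So FIRST(S) = {epsilon, id}.
FIRST(A): from A::=G print we get {id}; from A::=true G true true we get {true}; from A::=print G true then we get {print}. So FIRST(A) = {id, print, true}.
FIRST(H): from H::=G true then id we get {id}; from H::=id J S id we get {id}. So FIRST(H) = {id}.
FIRST(G): from G::=id A S J we get {id}; from G::=H then S we get {id}. So FIRST(G) = {id}.
FIRST(J S print): take FIRST of each symbol in turn, carrying on past any symbol whose FIRST contains epsilon; result {id, print, true}.

{id, print, true}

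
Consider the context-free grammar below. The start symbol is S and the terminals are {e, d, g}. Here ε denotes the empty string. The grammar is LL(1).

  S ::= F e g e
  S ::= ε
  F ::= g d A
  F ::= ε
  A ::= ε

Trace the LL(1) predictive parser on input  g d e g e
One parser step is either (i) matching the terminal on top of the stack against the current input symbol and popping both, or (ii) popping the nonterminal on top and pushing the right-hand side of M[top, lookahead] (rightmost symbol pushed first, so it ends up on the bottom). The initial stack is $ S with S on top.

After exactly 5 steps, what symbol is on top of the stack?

step 1: stack=$ S  input=g d e g e $  — expand S ::= F e g e
step 2: stack=$ e g e F  input=g d e g e $  — expand F ::= g d A
step 3: stack=$ e g e A d g  input=g d e g e $  — match g
step 4: stack=$ e g e A d  input=d e g e $  — match d
step 5: stack=$ e g e A  input=e g e $  — expand A ::= ε
Stack after step 5: $ e g e (top = e).

e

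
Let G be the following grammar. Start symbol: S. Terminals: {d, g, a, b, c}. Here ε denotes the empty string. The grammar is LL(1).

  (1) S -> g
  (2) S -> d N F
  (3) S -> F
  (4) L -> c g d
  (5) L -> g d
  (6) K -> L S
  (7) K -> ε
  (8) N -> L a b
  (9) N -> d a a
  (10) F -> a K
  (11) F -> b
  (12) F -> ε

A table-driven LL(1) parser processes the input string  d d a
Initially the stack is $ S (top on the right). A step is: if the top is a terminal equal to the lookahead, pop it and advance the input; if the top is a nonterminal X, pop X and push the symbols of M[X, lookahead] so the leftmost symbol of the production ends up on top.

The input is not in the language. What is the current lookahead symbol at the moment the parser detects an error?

$

     Stack      Input    Action
  1  $ S        d d a $  expand S -> d N F
  2  $ F N d    d d a $  match d
  3  $ F N      d a $    expand N -> d a a
  4  $ F a a d  d a $    match d
  5  $ F a a    a $      match a
  6  $ F a      $        error: top is terminal a but lookahead is $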